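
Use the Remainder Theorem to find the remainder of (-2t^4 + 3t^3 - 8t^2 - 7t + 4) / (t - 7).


By the Remainder Theorem, the remainder equals p(7):
  -2*(7)^4 = -4802
  3*(7)^3 = 1029
  -8*(7)^2 = -392
  -7*(7)^1 = -49
  constant: 4
Sum: -4802 + 1029 - 392 - 49 + 4 = -4210


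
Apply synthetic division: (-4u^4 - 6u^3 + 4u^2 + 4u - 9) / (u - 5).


Synthetic division with c = 5. Coefficients: -4, -6, 4, 4, -9
Bring down -4.
  -4 * 5 = -20; -20 - 6 = -26
  -26 * 5 = -130; -130 + 4 = -126
  -126 * 5 = -630; -630 + 4 = -626
  -626 * 5 = -3130; -3130 - 9 = -3139
Quotient: -4u^3 - 26u^2 - 126u - 626, Remainder: -3139


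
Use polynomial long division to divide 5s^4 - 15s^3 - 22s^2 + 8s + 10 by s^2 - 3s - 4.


(5s^4 - 15s^3 - 22s^2 + 8s + 10) / (s^2 - 3s - 4)
Step 1: 5s^2 * (s^2 - 3s - 4) = 5s^4 - 15s^3 - 20s^2; subtract.
Step 2: 0 * (s^2 - 3s - 4) = 0; subtract.
Step 3: -2 * (s^2 - 3s - 4) = -2s^2 + 6s + 8; subtract.
Quotient: 5s^2 - 2, Remainder: 2s + 2


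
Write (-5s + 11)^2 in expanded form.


Expand (-5s + 11)^2 by repeated multiplication:
= 25s^2 - 110s + 121


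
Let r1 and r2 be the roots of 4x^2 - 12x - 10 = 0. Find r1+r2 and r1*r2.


For ax^2+bx+c=0: sum = -b/a, product = c/a.
a=4, b=-12, c=-10
Sum = -(-12)/4 = 3
Product = (-10)/4 = -5/2


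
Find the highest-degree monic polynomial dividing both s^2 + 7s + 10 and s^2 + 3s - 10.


Factor each:
  s^2 + 7s + 10 = (s + 5)(s + 2)
  s^2 + 3s - 10 = (s + 5)(s - 2)
Common monic factor: s + 5


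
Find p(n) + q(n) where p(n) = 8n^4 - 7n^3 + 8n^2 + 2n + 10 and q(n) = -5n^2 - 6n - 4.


Align terms by degree and add:
  8n^4 - 7n^3 + 8n^2 + 2n + 10
  -5n^2 - 6n - 4
= 8n^4 - 7n^3 + 3n^2 - 4n + 6


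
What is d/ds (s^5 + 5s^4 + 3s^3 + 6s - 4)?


Apply the power rule term by term:
  d/ds(s^5) = 5s^4
  d/ds(5s^4) = 20s^3
  d/ds(3s^3) = 9s^2
  d/ds(6s) = 6
  d/ds(-4) = 0
p'(s) = 5s^4 + 20s^3 + 9s^2 + 6


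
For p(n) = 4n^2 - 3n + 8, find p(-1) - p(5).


p(-1) = 15
p(5) = 93
p(-1) - p(5) = 15 - 93 = -78


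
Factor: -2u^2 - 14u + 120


Roots satisfy r1 + r2 = -b/a = -7 and r1*r2 = c/a = -60.
So r1 = 5, r2 = -12.
-2u^2 - 14u + 120 = -2(u - r1)(u - r2) = -2(u - 5)(u + 12)


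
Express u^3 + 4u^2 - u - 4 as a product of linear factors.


Try integer roots (divisors of -4). u=1: p(1)=0.
Divide out (u - 1): quotient is u^2 + 5u + 4.
Factor the quadratic: (u + 1)(u + 4)
Result: (u - 1)(u + 1)(u + 4)


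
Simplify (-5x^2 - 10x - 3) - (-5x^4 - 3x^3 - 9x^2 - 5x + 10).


Distribute the minus sign:
  (-5x^2 - 10x - 3)
- (-5x^4 - 3x^3 - 9x^2 - 5x + 10)
Negate second polynomial: 5x^4 + 3x^3 + 9x^2 + 5x - 10
Add: 5x^4 + 3x^3 + 4x^2 - 5x - 13


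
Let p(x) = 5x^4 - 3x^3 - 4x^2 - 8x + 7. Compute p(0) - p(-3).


p(0) = 7
p(-3) = 481
p(0) - p(-3) = 7 - 481 = -474


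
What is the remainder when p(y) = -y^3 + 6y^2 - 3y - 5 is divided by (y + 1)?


By the Remainder Theorem, the remainder equals p(-1):
  -1*(-1)^3 = 1
  6*(-1)^2 = 6
  -3*(-1)^1 = 3
  constant: -5
Sum: 1 + 6 + 3 - 5 = 5


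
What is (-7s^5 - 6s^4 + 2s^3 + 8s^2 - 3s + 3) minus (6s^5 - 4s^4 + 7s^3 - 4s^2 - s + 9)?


Distribute the minus sign:
  (-7s^5 - 6s^4 + 2s^3 + 8s^2 - 3s + 3)
- (6s^5 - 4s^4 + 7s^3 - 4s^2 - s + 9)
Negate second polynomial: -6s^5 + 4s^4 - 7s^3 + 4s^2 + s - 9
Add: -13s^5 - 2s^4 - 5s^3 + 12s^2 - 2s - 6


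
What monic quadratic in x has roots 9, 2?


p(x) = (x - 9)(x - 2)
Expand: x^2 - 11x + 18


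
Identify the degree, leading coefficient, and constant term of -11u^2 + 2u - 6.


Highest power of u is 2, with coefficient -11. Constant term is -6.
Degree = 2, leading coefficient = -11, constant term = -6


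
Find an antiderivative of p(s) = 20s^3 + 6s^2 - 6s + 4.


Reverse power rule on each term:
  ∫ 20s^3 ds = 5s^4
  ∫ 6s^2 ds = 2s^3
  ∫ -6s ds = -3s^2
  ∫ 4 ds = 4s
F(s) = 5s^4 + 2s^3 - 3s^2 + 4s + C


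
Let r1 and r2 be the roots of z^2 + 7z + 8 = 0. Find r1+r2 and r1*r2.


For az^2+bz+c=0: sum = -b/a, product = c/a.
a=1, b=7, c=8
Sum = -(7)/1 = -7
Product = (8)/1 = 8


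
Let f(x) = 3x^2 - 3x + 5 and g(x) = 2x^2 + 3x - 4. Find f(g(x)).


Substitute g(x) into f:
f(g(x)) = 3*(2x^2 + 3x - 4)^2 + (-3)*(2x^2 + 3x - 4) + 5
(2x^2 + 3x - 4)^2 = 4x^4 + 12x^3 - 7x^2 - 24x + 16
Expand and combine: 12x^4 + 36x^3 - 27x^2 - 81x + 65


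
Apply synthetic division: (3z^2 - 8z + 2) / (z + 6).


Synthetic division with c = -6. Coefficients: 3, -8, 2
Bring down 3.
  3 * -6 = -18; -18 - 8 = -26
  -26 * -6 = 156; 156 + 2 = 158
Quotient: 3z - 26, Remainder: 158


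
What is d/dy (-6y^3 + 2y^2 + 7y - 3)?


Apply the power rule term by term:
  d/dy(-6y^3) = -18y^2
  d/dy(2y^2) = 4y
  d/dy(7y) = 7
  d/dy(-3) = 0
p'(y) = -18y^2 + 4y + 7


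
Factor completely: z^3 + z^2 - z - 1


Try integer roots (divisors of -1). z=-1: p(-1)=0.
Divide out (z + 1): quotient is z^2 - 1.
Factor the quadratic: (z - 1)(z + 1)
Result: (z + 1)(z - 1)(z + 1)


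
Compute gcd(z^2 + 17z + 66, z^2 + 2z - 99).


Factor each:
  z^2 + 17z + 66 = (z + 11)(z + 6)
  z^2 + 2z - 99 = (z + 11)(z - 9)
Common monic factor: z + 11


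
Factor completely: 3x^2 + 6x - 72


Roots satisfy r1 + r2 = -b/a = -2 and r1*r2 = c/a = -24.
So r1 = 4, r2 = -6.
3x^2 + 6x - 72 = 3(x - r1)(x - r2) = 3(x - 4)(x + 6)


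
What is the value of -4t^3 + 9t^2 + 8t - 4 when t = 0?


Using direct substitution:
  -4 * (0)^3 = 0
  9 * (0)^2 = 0
  8 * (0)^1 = 0
  constant: -4
Sum = 0 + 0 + 0 - 4 = -4


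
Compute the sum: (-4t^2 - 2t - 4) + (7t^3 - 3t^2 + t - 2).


Align terms by degree and add:
  -4t^2 - 2t - 4
+ 7t^3 - 3t^2 + t - 2
= 7t^3 - 7t^2 - t - 6


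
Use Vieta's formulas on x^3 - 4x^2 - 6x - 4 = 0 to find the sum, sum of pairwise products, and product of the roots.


Monic cubic x^3+bx^2+cx+d=0: sum=-b, pairwise sum=c, product=-d.
b=-4, c=-6, d=-4
r1+r2+r3 = 4
r1r2+r1r3+r2r3 = -6
r1r2r3 = 4


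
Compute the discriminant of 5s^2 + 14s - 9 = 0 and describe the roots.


D = b^2 - 4ac = (14)^2 - 4(5)(-9) = 196 + 180 = 376
Since D > 0: two distinct irrational roots


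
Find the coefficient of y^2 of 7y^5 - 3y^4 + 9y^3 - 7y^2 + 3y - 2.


Read off the coefficient of y^2: -7


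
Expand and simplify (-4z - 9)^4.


Expand (-4z - 9)^4 by repeated multiplication:
  (-4z - 9)^2 = 16z^2 + 72z + 81
  (-4z - 9)^3 = -64z^3 - 432z^2 - 972z - 729
= 256z^4 + 2304z^3 + 7776z^2 + 11664z + 6561


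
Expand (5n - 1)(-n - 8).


Distribute each term of the first polynomial:
  (5n)(-n - 8) = -5n^2 - 40n
  (-1)(-n - 8) = n + 8
Sum: -5n^2 - 39n + 8


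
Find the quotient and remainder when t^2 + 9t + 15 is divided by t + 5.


(t^2 + 9t + 15) / (t + 5)
Step 1: t * (t + 5) = t^2 + 5t; subtract.
Step 2: 4 * (t + 5) = 4t + 20; subtract.
Quotient: t + 4, Remainder: -5


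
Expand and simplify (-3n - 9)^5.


Expand (-3n - 9)^5 by repeated multiplication:
  (-3n - 9)^2 = 9n^2 + 54n + 81
  (-3n - 9)^3 = -27n^3 - 243n^2 - 729n - 729
  (-3n - 9)^4 = 81n^4 + 972n^3 + 4374n^2 + 8748n + 6561
= -243n^5 - 3645n^4 - 21870n^3 - 65610n^2 - 98415n - 59049


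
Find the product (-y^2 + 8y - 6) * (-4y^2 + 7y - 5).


Distribute each term of the first polynomial:
  (-y^2)(-4y^2 + 7y - 5) = 4y^4 - 7y^3 + 5y^2
  (8y)(-4y^2 + 7y - 5) = -32y^3 + 56y^2 - 40y
  (-6)(-4y^2 + 7y - 5) = 24y^2 - 42y + 30
Sum: 4y^4 - 39y^3 + 85y^2 - 82y + 30


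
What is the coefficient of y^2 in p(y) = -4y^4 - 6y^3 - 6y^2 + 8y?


Read off the coefficient of y^2: -6


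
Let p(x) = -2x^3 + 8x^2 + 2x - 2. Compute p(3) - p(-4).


p(3) = 22
p(-4) = 246
p(3) - p(-4) = 22 - 246 = -224


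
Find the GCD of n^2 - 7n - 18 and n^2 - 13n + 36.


Factor each:
  n^2 - 7n - 18 = (n - 9)(n + 2)
  n^2 - 13n + 36 = (n - 9)(n - 4)
Common monic factor: n - 9


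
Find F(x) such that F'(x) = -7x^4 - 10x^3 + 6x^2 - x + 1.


Reverse power rule on each term:
  ∫ -7x^4 dx = -(7/5)x^5
  ∫ -10x^3 dx = -(5/2)x^4
  ∫ 6x^2 dx = 2x^3
  ∫ -x dx = -(1/2)x^2
  ∫ 1 dx = x
F(x) = -(7/5)x^5 - (5/2)x^4 + 2x^3 - (1/2)x^2 + x + C


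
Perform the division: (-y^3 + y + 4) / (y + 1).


(-y^3 + y + 4) / (y + 1)
Step 1: -y^2 * (y + 1) = -y^3 - y^2; subtract.
Step 2: y * (y + 1) = y^2 + y; subtract.
Step 3: 0 * (y + 1) = 0; subtract.
Quotient: -y^2 + y, Remainder: 4


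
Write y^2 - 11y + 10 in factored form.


Roots satisfy r1 + r2 = -b/a = 11 and r1*r2 = c/a = 10.
So r1 = 10, r2 = 1.
y^2 - 11y + 10 = (y - r1)(y - r2) = (y - 10)(y - 1)


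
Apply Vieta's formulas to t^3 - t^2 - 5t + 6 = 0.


Monic cubic t^3+bt^2+ct+d=0: sum=-b, pairwise sum=c, product=-d.
b=-1, c=-5, d=6
r1+r2+r3 = 1
r1r2+r1r3+r2r3 = -5
r1r2r3 = -6


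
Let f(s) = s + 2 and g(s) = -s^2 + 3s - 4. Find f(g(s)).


Substitute g(s) into f:
f(g(s)) = 1*(-s^2 + 3s - 4) + 2
Expand and combine: -s^2 + 3s - 2


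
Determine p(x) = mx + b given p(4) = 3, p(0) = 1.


p(x) = mx + b. Using p(4)=3, p(0)=1:
m = (3 - 1)/(4) = 2/4 = 1/2
b = 3 - m*(4) = 3 - 2 = 1
p(x) = (1/2)x + 1


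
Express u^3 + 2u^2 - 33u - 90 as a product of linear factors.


Try integer roots (divisors of -90). u=-3: p(-3)=0.
Divide out (u + 3): quotient is u^2 - u - 30.
Factor the quadratic: (u - 6)(u + 5)
Result: (u + 3)(u - 6)(u + 5)


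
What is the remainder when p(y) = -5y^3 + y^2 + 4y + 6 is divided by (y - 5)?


By the Remainder Theorem, the remainder equals p(5):
  -5*(5)^3 = -625
  1*(5)^2 = 25
  4*(5)^1 = 20
  constant: 6
Sum: -625 + 25 + 20 + 6 = -574


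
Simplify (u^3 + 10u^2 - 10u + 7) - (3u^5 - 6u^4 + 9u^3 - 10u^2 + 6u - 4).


Distribute the minus sign:
  (u^3 + 10u^2 - 10u + 7)
- (3u^5 - 6u^4 + 9u^3 - 10u^2 + 6u - 4)
Negate second polynomial: -3u^5 + 6u^4 - 9u^3 + 10u^2 - 6u + 4
Add: -3u^5 + 6u^4 - 8u^3 + 20u^2 - 16u + 11


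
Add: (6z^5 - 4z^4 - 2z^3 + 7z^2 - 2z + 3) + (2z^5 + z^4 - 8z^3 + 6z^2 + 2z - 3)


Align terms by degree and add:
  6z^5 - 4z^4 - 2z^3 + 7z^2 - 2z + 3
+ 2z^5 + z^4 - 8z^3 + 6z^2 + 2z - 3
= 8z^5 - 3z^4 - 10z^3 + 13z^2


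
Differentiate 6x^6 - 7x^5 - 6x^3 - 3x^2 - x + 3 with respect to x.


Apply the power rule term by term:
  d/dx(6x^6) = 36x^5
  d/dx(-7x^5) = -35x^4
  d/dx(-6x^3) = -18x^2
  d/dx(-3x^2) = -6x
  d/dx(-x) = -1
  d/dx(3) = 0
p'(x) = 36x^5 - 35x^4 - 18x^2 - 6x - 1


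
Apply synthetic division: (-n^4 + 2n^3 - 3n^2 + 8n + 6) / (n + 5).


Synthetic division with c = -5. Coefficients: -1, 2, -3, 8, 6
Bring down -1.
  -1 * -5 = 5; 5 + 2 = 7
  7 * -5 = -35; -35 - 3 = -38
  -38 * -5 = 190; 190 + 8 = 198
  198 * -5 = -990; -990 + 6 = -984
Quotient: -n^3 + 7n^2 - 38n + 198, Remainder: -984


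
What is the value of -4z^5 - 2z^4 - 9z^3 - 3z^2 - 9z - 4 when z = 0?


Using direct substitution:
  -4 * (0)^5 = 0
  -2 * (0)^4 = 0
  -9 * (0)^3 = 0
  -3 * (0)^2 = 0
  -9 * (0)^1 = 0
  constant: -4
Sum = 0 + 0 + 0 + 0 + 0 - 4 = -4


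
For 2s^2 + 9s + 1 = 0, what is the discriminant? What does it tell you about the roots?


D = b^2 - 4ac = (9)^2 - 4(2)(1) = 81 - 8 = 73
Since D > 0: two distinct irrational roots


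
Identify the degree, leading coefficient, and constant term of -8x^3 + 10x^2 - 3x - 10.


Highest power of x is 3, with coefficient -8. Constant term is -10.
Degree = 3, leading coefficient = -8, constant term = -10


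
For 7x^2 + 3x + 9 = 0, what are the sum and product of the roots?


For ax^2+bx+c=0: sum = -b/a, product = c/a.
a=7, b=3, c=9
Sum = -(3)/7 = -3/7
Product = (9)/7 = 9/7


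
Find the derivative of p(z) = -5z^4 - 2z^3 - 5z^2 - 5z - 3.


Apply the power rule term by term:
  d/dz(-5z^4) = -20z^3
  d/dz(-2z^3) = -6z^2
  d/dz(-5z^2) = -10z
  d/dz(-5z) = -5
  d/dz(-3) = 0
p'(z) = -20z^3 - 6z^2 - 10z - 5


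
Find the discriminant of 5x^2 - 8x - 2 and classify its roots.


D = b^2 - 4ac = (-8)^2 - 4(5)(-2) = 64 + 40 = 104
Since D > 0: two distinct irrational roots


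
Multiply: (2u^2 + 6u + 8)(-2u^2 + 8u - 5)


Distribute each term of the first polynomial:
  (2u^2)(-2u^2 + 8u - 5) = -4u^4 + 16u^3 - 10u^2
  (6u)(-2u^2 + 8u - 5) = -12u^3 + 48u^2 - 30u
  (8)(-2u^2 + 8u - 5) = -16u^2 + 64u - 40
Sum: -4u^4 + 4u^3 + 22u^2 + 34u - 40


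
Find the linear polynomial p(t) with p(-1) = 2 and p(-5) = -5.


p(t) = mt + b. Using p(-1)=2, p(-5)=-5:
m = (2 + 5)/(-1 + 5) = 7/4 = 7/4
b = 2 - m*(-1) = 2 + 7/4 = 15/4
p(t) = (7/4)t + (15/4)


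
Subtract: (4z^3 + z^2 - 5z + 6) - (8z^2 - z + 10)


Distribute the minus sign:
  (4z^3 + z^2 - 5z + 6)
- (8z^2 - z + 10)
Negate second polynomial: -8z^2 + z - 10
Add: 4z^3 - 7z^2 - 4z - 4


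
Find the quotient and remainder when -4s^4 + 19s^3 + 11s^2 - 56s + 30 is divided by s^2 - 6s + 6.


(-4s^4 + 19s^3 + 11s^2 - 56s + 30) / (s^2 - 6s + 6)
Step 1: -4s^2 * (s^2 - 6s + 6) = -4s^4 + 24s^3 - 24s^2; subtract.
Step 2: -5s * (s^2 - 6s + 6) = -5s^3 + 30s^2 - 30s; subtract.
Step 3: 5 * (s^2 - 6s + 6) = 5s^2 - 30s + 30; subtract.
Quotient: -4s^2 - 5s + 5, Remainder: 4s


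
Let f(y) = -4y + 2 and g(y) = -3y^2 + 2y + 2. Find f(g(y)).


Substitute g(y) into f:
f(g(y)) = -4*(-3y^2 + 2y + 2) + 2
Expand and combine: 12y^2 - 8y - 6


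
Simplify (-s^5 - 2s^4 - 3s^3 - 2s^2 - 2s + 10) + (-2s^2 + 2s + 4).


Align terms by degree and add:
  -s^5 - 2s^4 - 3s^3 - 2s^2 - 2s + 10
  -2s^2 + 2s + 4
= -s^5 - 2s^4 - 3s^3 - 4s^2 + 14


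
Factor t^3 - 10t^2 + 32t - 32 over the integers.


Try integer roots (divisors of -32). t=4: p(4)=0.
Divide out (t - 4): quotient is t^2 - 6t + 8.
Factor the quadratic: (t - 4)(t - 2)
Result: (t - 4)(t - 4)(t - 2)


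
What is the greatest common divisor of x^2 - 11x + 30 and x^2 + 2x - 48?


Factor each:
  x^2 - 11x + 30 = (x - 6)(x - 5)
  x^2 + 2x - 48 = (x - 6)(x + 8)
Common monic factor: x - 6


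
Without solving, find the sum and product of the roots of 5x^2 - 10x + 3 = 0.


For ax^2+bx+c=0: sum = -b/a, product = c/a.
a=5, b=-10, c=3
Sum = -(-10)/5 = 2
Product = (3)/5 = 3/5


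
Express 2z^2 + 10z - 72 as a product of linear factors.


Roots satisfy r1 + r2 = -b/a = -5 and r1*r2 = c/a = -36.
So r1 = -9, r2 = 4.
2z^2 + 10z - 72 = 2(z - r1)(z - r2) = 2(z + 9)(z - 4)


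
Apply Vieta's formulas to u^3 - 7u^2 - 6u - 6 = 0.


Monic cubic u^3+bu^2+cu+d=0: sum=-b, pairwise sum=c, product=-d.
b=-7, c=-6, d=-6
r1+r2+r3 = 7
r1r2+r1r3+r2r3 = -6
r1r2r3 = 6


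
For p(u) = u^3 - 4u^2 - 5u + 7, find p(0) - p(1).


p(0) = 7
p(1) = -1
p(0) - p(1) = 7 + 1 = 8


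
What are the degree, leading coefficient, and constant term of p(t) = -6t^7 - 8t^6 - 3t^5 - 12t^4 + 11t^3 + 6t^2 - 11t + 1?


Highest power of t is 7, with coefficient -6. Constant term is 1.
Degree = 7, leading coefficient = -6, constant term = 1


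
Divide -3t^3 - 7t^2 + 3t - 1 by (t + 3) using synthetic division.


Synthetic division with c = -3. Coefficients: -3, -7, 3, -1
Bring down -3.
  -3 * -3 = 9; 9 - 7 = 2
  2 * -3 = -6; -6 + 3 = -3
  -3 * -3 = 9; 9 - 1 = 8
Quotient: -3t^2 + 2t - 3, Remainder: 8


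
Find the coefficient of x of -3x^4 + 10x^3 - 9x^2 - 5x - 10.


Read off the coefficient of x: -5


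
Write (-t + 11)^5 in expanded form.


Expand (-t + 11)^5 by repeated multiplication:
  (-t + 11)^2 = t^2 - 22t + 121
  (-t + 11)^3 = -t^3 + 33t^2 - 363t + 1331
  (-t + 11)^4 = t^4 - 44t^3 + 726t^2 - 5324t + 14641
= -t^5 + 55t^4 - 1210t^3 + 13310t^2 - 73205t + 161051


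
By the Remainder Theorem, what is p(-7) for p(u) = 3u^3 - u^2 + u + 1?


By the Remainder Theorem, the remainder equals p(-7):
  3*(-7)^3 = -1029
  -1*(-7)^2 = -49
  1*(-7)^1 = -7
  constant: 1
Sum: -1029 - 49 - 7 + 1 = -1084


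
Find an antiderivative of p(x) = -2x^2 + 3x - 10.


Reverse power rule on each term:
  ∫ -2x^2 dx = -(2/3)x^3
  ∫ 3x dx = (3/2)x^2
  ∫ -10 dx = -10x
F(x) = -(2/3)x^3 + (3/2)x^2 - 10x + C


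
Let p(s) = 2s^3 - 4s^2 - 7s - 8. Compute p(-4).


Using direct substitution:
  2 * (-4)^3 = -128
  -4 * (-4)^2 = -64
  -7 * (-4)^1 = 28
  constant: -8
Sum = -128 - 64 + 28 - 8 = -172


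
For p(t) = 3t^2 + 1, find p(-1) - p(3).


p(-1) = 4
p(3) = 28
p(-1) - p(3) = 4 - 28 = -24


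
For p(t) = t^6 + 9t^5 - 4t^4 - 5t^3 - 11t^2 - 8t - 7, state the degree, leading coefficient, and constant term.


Highest power of t is 6, with coefficient 1. Constant term is -7.
Degree = 6, leading coefficient = 1, constant term = -7


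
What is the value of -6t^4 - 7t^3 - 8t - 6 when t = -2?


Using direct substitution:
  -6 * (-2)^4 = -96
  -7 * (-2)^3 = 56
  0 * (-2)^2 = 0
  -8 * (-2)^1 = 16
  constant: -6
Sum = -96 + 56 + 0 + 16 - 6 = -30


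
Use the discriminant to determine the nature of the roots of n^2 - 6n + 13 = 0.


D = b^2 - 4ac = (-6)^2 - 4(1)(13) = 36 - 52 = -16
Since D < 0: two complex conjugate roots (no real roots)


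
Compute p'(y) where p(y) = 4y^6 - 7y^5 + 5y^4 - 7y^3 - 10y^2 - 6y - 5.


Apply the power rule term by term:
  d/dy(4y^6) = 24y^5
  d/dy(-7y^5) = -35y^4
  d/dy(5y^4) = 20y^3
  d/dy(-7y^3) = -21y^2
  d/dy(-10y^2) = -20y
  d/dy(-6y) = -6
  d/dy(-5) = 0
p'(y) = 24y^5 - 35y^4 + 20y^3 - 21y^2 - 20y - 6


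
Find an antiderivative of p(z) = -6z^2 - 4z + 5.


Reverse power rule on each term:
  ∫ -6z^2 dz = -2z^3
  ∫ -4z dz = -2z^2
  ∫ 5 dz = 5z
F(z) = -2z^3 - 2z^2 + 5z + C


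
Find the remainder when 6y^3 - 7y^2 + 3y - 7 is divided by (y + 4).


By the Remainder Theorem, the remainder equals p(-4):
  6*(-4)^3 = -384
  -7*(-4)^2 = -112
  3*(-4)^1 = -12
  constant: -7
Sum: -384 - 112 - 12 - 7 = -515


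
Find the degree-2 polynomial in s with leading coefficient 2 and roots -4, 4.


p(s) = 2(s + 4)(s - 4)
Expand: 2s^2 - 32


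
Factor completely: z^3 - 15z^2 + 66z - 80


Try integer roots (divisors of -80). z=2: p(2)=0.
Divide out (z - 2): quotient is z^2 - 13z + 40.
Factor the quadratic: (z - 5)(z - 8)
Result: (z - 2)(z - 5)(z - 8)


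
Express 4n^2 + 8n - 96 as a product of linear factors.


Roots satisfy r1 + r2 = -b/a = -2 and r1*r2 = c/a = -24.
So r1 = 4, r2 = -6.
4n^2 + 8n - 96 = 4(n - r1)(n - r2) = 4(n - 4)(n + 6)


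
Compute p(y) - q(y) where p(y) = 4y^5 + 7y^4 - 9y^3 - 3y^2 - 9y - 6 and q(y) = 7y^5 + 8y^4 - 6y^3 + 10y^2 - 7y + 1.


Distribute the minus sign:
  (4y^5 + 7y^4 - 9y^3 - 3y^2 - 9y - 6)
- (7y^5 + 8y^4 - 6y^3 + 10y^2 - 7y + 1)
Negate second polynomial: -7y^5 - 8y^4 + 6y^3 - 10y^2 + 7y - 1
Add: -3y^5 - y^4 - 3y^3 - 13y^2 - 2y - 7


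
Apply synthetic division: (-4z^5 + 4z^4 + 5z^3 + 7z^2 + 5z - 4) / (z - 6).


Synthetic division with c = 6. Coefficients: -4, 4, 5, 7, 5, -4
Bring down -4.
  -4 * 6 = -24; -24 + 4 = -20
  -20 * 6 = -120; -120 + 5 = -115
  -115 * 6 = -690; -690 + 7 = -683
  -683 * 6 = -4098; -4098 + 5 = -4093
  -4093 * 6 = -24558; -24558 - 4 = -24562
Quotient: -4z^4 - 20z^3 - 115z^2 - 683z - 4093, Remainder: -24562


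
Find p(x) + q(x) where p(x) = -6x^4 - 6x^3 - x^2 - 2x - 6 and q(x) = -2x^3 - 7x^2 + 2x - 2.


Align terms by degree and add:
  -6x^4 - 6x^3 - x^2 - 2x - 6
  -2x^3 - 7x^2 + 2x - 2
= -6x^4 - 8x^3 - 8x^2 - 8


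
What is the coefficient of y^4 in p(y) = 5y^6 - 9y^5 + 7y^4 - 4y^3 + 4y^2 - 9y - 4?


Read off the coefficient of y^4: 7


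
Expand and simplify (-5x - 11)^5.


Expand (-5x - 11)^5 by repeated multiplication:
  (-5x - 11)^2 = 25x^2 + 110x + 121
  (-5x - 11)^3 = -125x^3 - 825x^2 - 1815x - 1331
  (-5x - 11)^4 = 625x^4 + 5500x^3 + 18150x^2 + 26620x + 14641
= -3125x^5 - 34375x^4 - 151250x^3 - 332750x^2 - 366025x - 161051


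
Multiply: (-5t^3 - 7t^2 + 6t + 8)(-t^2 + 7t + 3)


Distribute each term of the first polynomial:
  (-5t^3)(-t^2 + 7t + 3) = 5t^5 - 35t^4 - 15t^3
  (-7t^2)(-t^2 + 7t + 3) = 7t^4 - 49t^3 - 21t^2
  (6t)(-t^2 + 7t + 3) = -6t^3 + 42t^2 + 18t
  (8)(-t^2 + 7t + 3) = -8t^2 + 56t + 24
Sum: 5t^5 - 28t^4 - 70t^3 + 13t^2 + 74t + 24


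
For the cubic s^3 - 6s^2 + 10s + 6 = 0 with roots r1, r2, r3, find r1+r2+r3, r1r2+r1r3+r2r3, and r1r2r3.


Monic cubic s^3+bs^2+cs+d=0: sum=-b, pairwise sum=c, product=-d.
b=-6, c=10, d=6
r1+r2+r3 = 6
r1r2+r1r3+r2r3 = 10
r1r2r3 = -6


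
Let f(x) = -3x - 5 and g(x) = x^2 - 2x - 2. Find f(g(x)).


Substitute g(x) into f:
f(g(x)) = -3*(x^2 - 2x - 2) + (-5)
Expand and combine: -3x^2 + 6x + 1


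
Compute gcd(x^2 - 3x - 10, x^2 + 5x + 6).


Factor each:
  x^2 - 3x - 10 = (x + 2)(x - 5)
  x^2 + 5x + 6 = (x + 2)(x + 3)
Common monic factor: x + 2


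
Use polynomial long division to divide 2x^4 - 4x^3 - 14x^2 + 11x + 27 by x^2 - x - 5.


(2x^4 - 4x^3 - 14x^2 + 11x + 27) / (x^2 - x - 5)
Step 1: 2x^2 * (x^2 - x - 5) = 2x^4 - 2x^3 - 10x^2; subtract.
Step 2: -2x * (x^2 - x - 5) = -2x^3 + 2x^2 + 10x; subtract.
Step 3: -6 * (x^2 - x - 5) = -6x^2 + 6x + 30; subtract.
Quotient: 2x^2 - 2x - 6, Remainder: -5x - 3


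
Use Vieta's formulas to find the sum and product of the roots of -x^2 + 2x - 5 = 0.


For ax^2+bx+c=0: sum = -b/a, product = c/a.
a=-1, b=2, c=-5
Sum = -(2)/-1 = 2
Product = (-5)/-1 = 5


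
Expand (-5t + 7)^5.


Expand (-5t + 7)^5 by repeated multiplication:
  (-5t + 7)^2 = 25t^2 - 70t + 49
  (-5t + 7)^3 = -125t^3 + 525t^2 - 735t + 343
  (-5t + 7)^4 = 625t^4 - 3500t^3 + 7350t^2 - 6860t + 2401
= -3125t^5 + 21875t^4 - 61250t^3 + 85750t^2 - 60025t + 16807


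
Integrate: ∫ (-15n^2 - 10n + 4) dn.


Reverse power rule on each term:
  ∫ -15n^2 dn = -5n^3
  ∫ -10n dn = -5n^2
  ∫ 4 dn = 4n
F(n) = -5n^3 - 5n^2 + 4n + C


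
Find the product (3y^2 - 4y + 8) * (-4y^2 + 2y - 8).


Distribute each term of the first polynomial:
  (3y^2)(-4y^2 + 2y - 8) = -12y^4 + 6y^3 - 24y^2
  (-4y)(-4y^2 + 2y - 8) = 16y^3 - 8y^2 + 32y
  (8)(-4y^2 + 2y - 8) = -32y^2 + 16y - 64
Sum: -12y^4 + 22y^3 - 64y^2 + 48y - 64


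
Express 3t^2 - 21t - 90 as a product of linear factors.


Roots satisfy r1 + r2 = -b/a = 7 and r1*r2 = c/a = -30.
So r1 = 10, r2 = -3.
3t^2 - 21t - 90 = 3(t - r1)(t - r2) = 3(t - 10)(t + 3)


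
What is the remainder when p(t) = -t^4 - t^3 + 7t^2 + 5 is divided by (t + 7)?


By the Remainder Theorem, the remainder equals p(-7):
  -1*(-7)^4 = -2401
  -1*(-7)^3 = 343
  7*(-7)^2 = 343
  0*(-7)^1 = 0
  constant: 5
Sum: -2401 + 343 + 343 + 0 + 5 = -1710


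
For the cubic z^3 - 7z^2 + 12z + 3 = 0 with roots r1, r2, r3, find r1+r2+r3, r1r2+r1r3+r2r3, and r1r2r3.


Monic cubic z^3+bz^2+cz+d=0: sum=-b, pairwise sum=c, product=-d.
b=-7, c=12, d=3
r1+r2+r3 = 7
r1r2+r1r3+r2r3 = 12
r1r2r3 = -3


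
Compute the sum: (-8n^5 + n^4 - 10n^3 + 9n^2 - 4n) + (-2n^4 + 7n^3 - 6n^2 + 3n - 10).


Align terms by degree and add:
  -8n^5 + n^4 - 10n^3 + 9n^2 - 4n
  -2n^4 + 7n^3 - 6n^2 + 3n - 10
= -8n^5 - n^4 - 3n^3 + 3n^2 - n - 10


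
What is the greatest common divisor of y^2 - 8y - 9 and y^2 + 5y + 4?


Factor each:
  y^2 - 8y - 9 = (y + 1)(y - 9)
  y^2 + 5y + 4 = (y + 1)(y + 4)
Common monic factor: y + 1


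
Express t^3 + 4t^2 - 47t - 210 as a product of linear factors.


Try integer roots (divisors of -210). t=7: p(7)=0.
Divide out (t - 7): quotient is t^2 + 11t + 30.
Factor the quadratic: (t + 5)(t + 6)
Result: (t - 7)(t + 5)(t + 6)


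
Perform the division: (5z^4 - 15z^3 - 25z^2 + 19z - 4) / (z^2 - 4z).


(5z^4 - 15z^3 - 25z^2 + 19z - 4) / (z^2 - 4z)
Step 1: 5z^2 * (z^2 - 4z) = 5z^4 - 20z^3; subtract.
Step 2: 5z * (z^2 - 4z) = 5z^3 - 20z^2; subtract.
Step 3: -5 * (z^2 - 4z) = -5z^2 + 20z; subtract.
Quotient: 5z^2 + 5z - 5, Remainder: -z - 4


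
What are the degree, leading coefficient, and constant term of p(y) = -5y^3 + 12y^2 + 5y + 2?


Highest power of y is 3, with coefficient -5. Constant term is 2.
Degree = 3, leading coefficient = -5, constant term = 2


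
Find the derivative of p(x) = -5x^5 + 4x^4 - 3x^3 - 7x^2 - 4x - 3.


Apply the power rule term by term:
  d/dx(-5x^5) = -25x^4
  d/dx(4x^4) = 16x^3
  d/dx(-3x^3) = -9x^2
  d/dx(-7x^2) = -14x
  d/dx(-4x) = -4
  d/dx(-3) = 0
p'(x) = -25x^4 + 16x^3 - 9x^2 - 14x - 4


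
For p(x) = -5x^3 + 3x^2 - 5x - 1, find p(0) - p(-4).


p(0) = -1
p(-4) = 387
p(0) - p(-4) = -1 - 387 = -388


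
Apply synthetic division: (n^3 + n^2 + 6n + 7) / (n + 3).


Synthetic division with c = -3. Coefficients: 1, 1, 6, 7
Bring down 1.
  1 * -3 = -3; -3 + 1 = -2
  -2 * -3 = 6; 6 + 6 = 12
  12 * -3 = -36; -36 + 7 = -29
Quotient: n^2 - 2n + 12, Remainder: -29


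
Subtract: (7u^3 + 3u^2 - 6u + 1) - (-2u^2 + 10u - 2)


Distribute the minus sign:
  (7u^3 + 3u^2 - 6u + 1)
- (-2u^2 + 10u - 2)
Negate second polynomial: 2u^2 - 10u + 2
Add: 7u^3 + 5u^2 - 16u + 3


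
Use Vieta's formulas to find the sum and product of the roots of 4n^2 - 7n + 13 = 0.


For an^2+bn+c=0: sum = -b/a, product = c/a.
a=4, b=-7, c=13
Sum = -(-7)/4 = 7/4
Product = (13)/4 = 13/4


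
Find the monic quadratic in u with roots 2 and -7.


p(u) = (u - 2)(u + 7)
Expand: u^2 + 5u - 14


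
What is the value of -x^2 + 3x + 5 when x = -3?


Using direct substitution:
  -1 * (-3)^2 = -9
  3 * (-3)^1 = -9
  constant: 5
Sum = -9 - 9 + 5 = -13


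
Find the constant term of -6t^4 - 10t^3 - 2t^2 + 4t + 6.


Read off the constant term: 6


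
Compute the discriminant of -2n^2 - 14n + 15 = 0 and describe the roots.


D = b^2 - 4ac = (-14)^2 - 4(-2)(15) = 196 + 120 = 316
Since D > 0: two distinct irrational roots


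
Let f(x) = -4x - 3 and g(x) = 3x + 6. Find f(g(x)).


Substitute g(x) into f:
f(g(x)) = -4*(3x + 6) + (-3)
Expand and combine: -12x - 27


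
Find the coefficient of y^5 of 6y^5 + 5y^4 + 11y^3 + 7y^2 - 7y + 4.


Read off the coefficient of y^5: 6


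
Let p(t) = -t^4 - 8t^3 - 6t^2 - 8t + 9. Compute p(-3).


Using direct substitution:
  -1 * (-3)^4 = -81
  -8 * (-3)^3 = 216
  -6 * (-3)^2 = -54
  -8 * (-3)^1 = 24
  constant: 9
Sum = -81 + 216 - 54 + 24 + 9 = 114


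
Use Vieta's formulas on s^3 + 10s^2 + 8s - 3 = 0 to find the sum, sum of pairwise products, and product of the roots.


Monic cubic s^3+bs^2+cs+d=0: sum=-b, pairwise sum=c, product=-d.
b=10, c=8, d=-3
r1+r2+r3 = -10
r1r2+r1r3+r2r3 = 8
r1r2r3 = 3


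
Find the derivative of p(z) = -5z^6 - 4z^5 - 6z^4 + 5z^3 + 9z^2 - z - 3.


Apply the power rule term by term:
  d/dz(-5z^6) = -30z^5
  d/dz(-4z^5) = -20z^4
  d/dz(-6z^4) = -24z^3
  d/dz(5z^3) = 15z^2
  d/dz(9z^2) = 18z
  d/dz(-z) = -1
  d/dz(-3) = 0
p'(z) = -30z^5 - 20z^4 - 24z^3 + 15z^2 + 18z - 1


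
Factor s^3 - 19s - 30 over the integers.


Try integer roots (divisors of -30). s=5: p(5)=0.
Divide out (s - 5): quotient is s^2 + 5s + 6.
Factor the quadratic: (s + 3)(s + 2)
Result: (s - 5)(s + 3)(s + 2)


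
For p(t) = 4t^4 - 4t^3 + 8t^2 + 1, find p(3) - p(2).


p(3) = 289
p(2) = 65
p(3) - p(2) = 289 - 65 = 224


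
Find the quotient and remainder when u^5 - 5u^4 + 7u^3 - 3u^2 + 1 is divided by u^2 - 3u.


(u^5 - 5u^4 + 7u^3 - 3u^2 + 1) / (u^2 - 3u)
Step 1: u^3 * (u^2 - 3u) = u^5 - 3u^4; subtract.
Step 2: -2u^2 * (u^2 - 3u) = -2u^4 + 6u^3; subtract.
Step 3: u * (u^2 - 3u) = u^3 - 3u^2; subtract.
Step 4: 0 * (u^2 - 3u) = 0; subtract.
Quotient: u^3 - 2u^2 + u, Remainder: 1


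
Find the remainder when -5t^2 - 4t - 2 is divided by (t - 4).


By the Remainder Theorem, the remainder equals p(4):
  -5*(4)^2 = -80
  -4*(4)^1 = -16
  constant: -2
Sum: -80 - 16 - 2 = -98


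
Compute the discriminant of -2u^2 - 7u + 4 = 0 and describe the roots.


D = b^2 - 4ac = (-7)^2 - 4(-2)(4) = 49 + 32 = 81
Since D > 0: two distinct rational roots


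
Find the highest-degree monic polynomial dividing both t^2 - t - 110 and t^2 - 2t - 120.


Factor each:
  t^2 - t - 110 = (t + 10)(t - 11)
  t^2 - 2t - 120 = (t + 10)(t - 12)
Common monic factor: t + 10


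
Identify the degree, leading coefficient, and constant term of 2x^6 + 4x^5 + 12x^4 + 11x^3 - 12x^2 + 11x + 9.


Highest power of x is 6, with coefficient 2. Constant term is 9.
Degree = 6, leading coefficient = 2, constant term = 9


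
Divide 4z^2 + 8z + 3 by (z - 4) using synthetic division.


Synthetic division with c = 4. Coefficients: 4, 8, 3
Bring down 4.
  4 * 4 = 16; 16 + 8 = 24
  24 * 4 = 96; 96 + 3 = 99
Quotient: 4z + 24, Remainder: 99


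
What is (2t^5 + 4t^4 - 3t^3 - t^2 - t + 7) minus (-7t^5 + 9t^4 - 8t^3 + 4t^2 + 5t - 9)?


Distribute the minus sign:
  (2t^5 + 4t^4 - 3t^3 - t^2 - t + 7)
- (-7t^5 + 9t^4 - 8t^3 + 4t^2 + 5t - 9)
Negate second polynomial: 7t^5 - 9t^4 + 8t^3 - 4t^2 - 5t + 9
Add: 9t^5 - 5t^4 + 5t^3 - 5t^2 - 6t + 16


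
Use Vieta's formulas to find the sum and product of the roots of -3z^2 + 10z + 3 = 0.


For az^2+bz+c=0: sum = -b/a, product = c/a.
a=-3, b=10, c=3
Sum = -(10)/-3 = 10/3
Product = (3)/-3 = -1


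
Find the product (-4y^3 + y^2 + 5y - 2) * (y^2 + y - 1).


Distribute each term of the first polynomial:
  (-4y^3)(y^2 + y - 1) = -4y^5 - 4y^4 + 4y^3
  (y^2)(y^2 + y - 1) = y^4 + y^3 - y^2
  (5y)(y^2 + y - 1) = 5y^3 + 5y^2 - 5y
  (-2)(y^2 + y - 1) = -2y^2 - 2y + 2
Sum: -4y^5 - 3y^4 + 10y^3 + 2y^2 - 7y + 2


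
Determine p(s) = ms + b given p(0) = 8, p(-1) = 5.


p(s) = ms + b. Using p(0)=8, p(-1)=5:
m = (8 - 5)/(0 + 1) = 3/1 = 3
b = 8 - m*(0) = 8 = 8
p(s) = 3s + 8


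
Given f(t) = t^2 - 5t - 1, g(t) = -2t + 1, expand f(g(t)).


Substitute g(t) into f:
f(g(t)) = 1*(-2t + 1)^2 + (-5)*(-2t + 1) + (-1)
(-2t + 1)^2 = 4t^2 - 4t + 1
Expand and combine: 4t^2 + 6t - 5


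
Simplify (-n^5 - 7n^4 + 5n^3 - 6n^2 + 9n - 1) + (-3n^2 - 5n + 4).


Align terms by degree and add:
  -n^5 - 7n^4 + 5n^3 - 6n^2 + 9n - 1
  -3n^2 - 5n + 4
= -n^5 - 7n^4 + 5n^3 - 9n^2 + 4n + 3


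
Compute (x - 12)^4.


Expand (x - 12)^4 by repeated multiplication:
  (x - 12)^2 = x^2 - 24x + 144
  (x - 12)^3 = x^3 - 36x^2 + 432x - 1728
= x^4 - 48x^3 + 864x^2 - 6912x + 20736


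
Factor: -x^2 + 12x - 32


Roots satisfy r1 + r2 = -b/a = 12 and r1*r2 = c/a = 32.
So r1 = 8, r2 = 4.
-x^2 + 12x - 32 = -(x - r1)(x - r2) = -(x - 8)(x - 4)


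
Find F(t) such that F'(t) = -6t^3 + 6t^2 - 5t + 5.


Reverse power rule on each term:
  ∫ -6t^3 dt = -(3/2)t^4
  ∫ 6t^2 dt = 2t^3
  ∫ -5t dt = -(5/2)t^2
  ∫ 5 dt = 5t
F(t) = -(3/2)t^4 + 2t^3 - (5/2)t^2 + 5t + C


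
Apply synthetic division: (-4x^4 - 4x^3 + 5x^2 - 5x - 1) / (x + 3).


Synthetic division with c = -3. Coefficients: -4, -4, 5, -5, -1
Bring down -4.
  -4 * -3 = 12; 12 - 4 = 8
  8 * -3 = -24; -24 + 5 = -19
  -19 * -3 = 57; 57 - 5 = 52
  52 * -3 = -156; -156 - 1 = -157
Quotient: -4x^3 + 8x^2 - 19x + 52, Remainder: -157


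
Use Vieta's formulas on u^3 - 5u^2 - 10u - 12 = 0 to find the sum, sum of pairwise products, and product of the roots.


Monic cubic u^3+bu^2+cu+d=0: sum=-b, pairwise sum=c, product=-d.
b=-5, c=-10, d=-12
r1+r2+r3 = 5
r1r2+r1r3+r2r3 = -10
r1r2r3 = 12


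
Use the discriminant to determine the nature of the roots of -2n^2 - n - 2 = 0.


D = b^2 - 4ac = (-1)^2 - 4(-2)(-2) = 1 - 16 = -15
Since D < 0: two complex conjugate roots (no real roots)


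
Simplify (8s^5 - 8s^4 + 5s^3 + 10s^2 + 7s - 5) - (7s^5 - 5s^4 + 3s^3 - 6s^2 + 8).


Distribute the minus sign:
  (8s^5 - 8s^4 + 5s^3 + 10s^2 + 7s - 5)
- (7s^5 - 5s^4 + 3s^3 - 6s^2 + 8)
Negate second polynomial: -7s^5 + 5s^4 - 3s^3 + 6s^2 - 8
Add: s^5 - 3s^4 + 2s^3 + 16s^2 + 7s - 13


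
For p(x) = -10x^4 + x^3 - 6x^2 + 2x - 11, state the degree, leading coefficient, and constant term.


Highest power of x is 4, with coefficient -10. Constant term is -11.
Degree = 4, leading coefficient = -10, constant term = -11


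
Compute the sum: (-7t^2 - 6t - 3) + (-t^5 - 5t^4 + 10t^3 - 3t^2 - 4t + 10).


Align terms by degree and add:
  -7t^2 - 6t - 3
  -t^5 - 5t^4 + 10t^3 - 3t^2 - 4t + 10
= -t^5 - 5t^4 + 10t^3 - 10t^2 - 10t + 7


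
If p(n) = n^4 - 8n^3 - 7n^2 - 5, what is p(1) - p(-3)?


p(1) = -19
p(-3) = 229
p(1) - p(-3) = -19 - 229 = -248


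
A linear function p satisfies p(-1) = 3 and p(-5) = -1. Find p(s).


p(s) = ms + b. Using p(-1)=3, p(-5)=-1:
m = (3 + 1)/(-1 + 5) = 4/4 = 1
b = 3 - m*(-1) = 3 + 1 = 4
p(s) = s + 4


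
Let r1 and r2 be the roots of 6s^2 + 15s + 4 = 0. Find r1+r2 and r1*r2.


For as^2+bs+c=0: sum = -b/a, product = c/a.
a=6, b=15, c=4
Sum = -(15)/6 = -5/2
Product = (4)/6 = 2/3


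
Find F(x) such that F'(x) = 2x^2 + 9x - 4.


Reverse power rule on each term:
  ∫ 2x^2 dx = (2/3)x^3
  ∫ 9x dx = (9/2)x^2
  ∫ -4 dx = -4x
F(x) = (2/3)x^3 + (9/2)x^2 - 4x + C


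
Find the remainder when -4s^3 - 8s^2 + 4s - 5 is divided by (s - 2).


By the Remainder Theorem, the remainder equals p(2):
  -4*(2)^3 = -32
  -8*(2)^2 = -32
  4*(2)^1 = 8
  constant: -5
Sum: -32 - 32 + 8 - 5 = -61


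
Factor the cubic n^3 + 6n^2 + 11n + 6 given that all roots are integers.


Try integer roots (divisors of 6). n=-1: p(-1)=0.
Divide out (n + 1): quotient is n^2 + 5n + 6.
Factor the quadratic: (n + 3)(n + 2)
Result: (n + 1)(n + 3)(n + 2)


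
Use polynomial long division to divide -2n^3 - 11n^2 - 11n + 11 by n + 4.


(-2n^3 - 11n^2 - 11n + 11) / (n + 4)
Step 1: -2n^2 * (n + 4) = -2n^3 - 8n^2; subtract.
Step 2: -3n * (n + 4) = -3n^2 - 12n; subtract.
Step 3: 1 * (n + 4) = n + 4; subtract.
Quotient: -2n^2 - 3n + 1, Remainder: 7


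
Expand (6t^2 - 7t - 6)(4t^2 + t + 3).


Distribute each term of the first polynomial:
  (6t^2)(4t^2 + t + 3) = 24t^4 + 6t^3 + 18t^2
  (-7t)(4t^2 + t + 3) = -28t^3 - 7t^2 - 21t
  (-6)(4t^2 + t + 3) = -24t^2 - 6t - 18
Sum: 24t^4 - 22t^3 - 13t^2 - 27t - 18


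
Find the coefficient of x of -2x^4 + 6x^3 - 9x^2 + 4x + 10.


Read off the coefficient of x: 4


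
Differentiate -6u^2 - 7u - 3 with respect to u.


Apply the power rule term by term:
  d/du(-6u^2) = -12u
  d/du(-7u) = -7
  d/du(-3) = 0
p'(u) = -12u - 7


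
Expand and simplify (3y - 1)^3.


Expand (3y - 1)^3 by repeated multiplication:
  (3y - 1)^2 = 9y^2 - 6y + 1
= 27y^3 - 27y^2 + 9y - 1


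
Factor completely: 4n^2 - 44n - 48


Roots satisfy r1 + r2 = -b/a = 11 and r1*r2 = c/a = -12.
So r1 = 12, r2 = -1.
4n^2 - 44n - 48 = 4(n - r1)(n - r2) = 4(n - 12)(n + 1)


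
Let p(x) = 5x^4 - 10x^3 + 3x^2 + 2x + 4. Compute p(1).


Using direct substitution:
  5 * (1)^4 = 5
  -10 * (1)^3 = -10
  3 * (1)^2 = 3
  2 * (1)^1 = 2
  constant: 4
Sum = 5 - 10 + 3 + 2 + 4 = 4


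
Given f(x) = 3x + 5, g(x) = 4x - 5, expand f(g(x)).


Substitute g(x) into f:
f(g(x)) = 3*(4x - 5) + 5
Expand and combine: 12x - 10


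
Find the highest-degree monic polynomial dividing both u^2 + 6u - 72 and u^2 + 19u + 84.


Factor each:
  u^2 + 6u - 72 = (u + 12)(u - 6)
  u^2 + 19u + 84 = (u + 12)(u + 7)
Common monic factor: u + 12


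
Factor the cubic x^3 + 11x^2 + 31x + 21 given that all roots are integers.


Try integer roots (divisors of 21). x=-7: p(-7)=0.
Divide out (x + 7): quotient is x^2 + 4x + 3.
Factor the quadratic: (x + 3)(x + 1)
Result: (x + 7)(x + 3)(x + 1)


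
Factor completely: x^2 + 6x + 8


Roots satisfy r1 + r2 = -b/a = -6 and r1*r2 = c/a = 8.
So r1 = -4, r2 = -2.
x^2 + 6x + 8 = (x - r1)(x - r2) = (x + 4)(x + 2)


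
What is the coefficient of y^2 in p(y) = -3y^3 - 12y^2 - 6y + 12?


Read off the coefficient of y^2: -12


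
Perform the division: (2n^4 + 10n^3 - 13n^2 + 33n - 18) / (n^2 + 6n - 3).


(2n^4 + 10n^3 - 13n^2 + 33n - 18) / (n^2 + 6n - 3)
Step 1: 2n^2 * (n^2 + 6n - 3) = 2n^4 + 12n^3 - 6n^2; subtract.
Step 2: -2n * (n^2 + 6n - 3) = -2n^3 - 12n^2 + 6n; subtract.
Step 3: 5 * (n^2 + 6n - 3) = 5n^2 + 30n - 15; subtract.
Quotient: 2n^2 - 2n + 5, Remainder: -3n - 3


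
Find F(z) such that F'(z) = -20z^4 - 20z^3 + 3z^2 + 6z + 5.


Reverse power rule on each term:
  ∫ -20z^4 dz = -4z^5
  ∫ -20z^3 dz = -5z^4
  ∫ 3z^2 dz = z^3
  ∫ 6z dz = 3z^2
  ∫ 5 dz = 5z
F(z) = -4z^5 - 5z^4 + z^3 + 3z^2 + 5z + C


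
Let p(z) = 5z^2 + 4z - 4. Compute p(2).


Using direct substitution:
  5 * (2)^2 = 20
  4 * (2)^1 = 8
  constant: -4
Sum = 20 + 8 - 4 = 24


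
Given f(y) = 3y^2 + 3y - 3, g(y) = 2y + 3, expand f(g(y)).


Substitute g(y) into f:
f(g(y)) = 3*(2y + 3)^2 + 3*(2y + 3) + (-3)
(2y + 3)^2 = 4y^2 + 12y + 9
Expand and combine: 12y^2 + 42y + 33


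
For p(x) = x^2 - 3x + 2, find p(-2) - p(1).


p(-2) = 12
p(1) = 0
p(-2) - p(1) = 12 = 12


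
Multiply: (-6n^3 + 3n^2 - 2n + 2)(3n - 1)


Distribute each term of the first polynomial:
  (-6n^3)(3n - 1) = -18n^4 + 6n^3
  (3n^2)(3n - 1) = 9n^3 - 3n^2
  (-2n)(3n - 1) = -6n^2 + 2n
  (2)(3n - 1) = 6n - 2
Sum: -18n^4 + 15n^3 - 9n^2 + 8n - 2


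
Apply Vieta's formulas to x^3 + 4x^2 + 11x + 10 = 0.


Monic cubic x^3+bx^2+cx+d=0: sum=-b, pairwise sum=c, product=-d.
b=4, c=11, d=10
r1+r2+r3 = -4
r1r2+r1r3+r2r3 = 11
r1r2r3 = -10


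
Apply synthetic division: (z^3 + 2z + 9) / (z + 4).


Synthetic division with c = -4. Coefficients: 1, 0, 2, 9
Bring down 1.
  1 * -4 = -4; -4 + 0 = -4
  -4 * -4 = 16; 16 + 2 = 18
  18 * -4 = -72; -72 + 9 = -63
Quotient: z^2 - 4z + 18, Remainder: -63


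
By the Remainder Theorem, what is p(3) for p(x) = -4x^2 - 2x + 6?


By the Remainder Theorem, the remainder equals p(3):
  -4*(3)^2 = -36
  -2*(3)^1 = -6
  constant: 6
Sum: -36 - 6 + 6 = -36


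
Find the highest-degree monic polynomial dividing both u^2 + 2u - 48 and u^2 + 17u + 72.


Factor each:
  u^2 + 2u - 48 = (u + 8)(u - 6)
  u^2 + 17u + 72 = (u + 8)(u + 9)
Common monic factor: u + 8


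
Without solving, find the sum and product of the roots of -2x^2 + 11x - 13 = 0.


For ax^2+bx+c=0: sum = -b/a, product = c/a.
a=-2, b=11, c=-13
Sum = -(11)/-2 = 11/2
Product = (-13)/-2 = 13/2


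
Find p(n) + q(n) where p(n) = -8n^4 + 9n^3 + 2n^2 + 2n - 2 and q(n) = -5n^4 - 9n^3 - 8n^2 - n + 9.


Align terms by degree and add:
  -8n^4 + 9n^3 + 2n^2 + 2n - 2
  -5n^4 - 9n^3 - 8n^2 - n + 9
= -13n^4 - 6n^2 + n + 7


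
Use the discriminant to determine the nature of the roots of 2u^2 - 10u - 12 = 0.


D = b^2 - 4ac = (-10)^2 - 4(2)(-12) = 100 + 96 = 196
Since D > 0: two distinct rational roots


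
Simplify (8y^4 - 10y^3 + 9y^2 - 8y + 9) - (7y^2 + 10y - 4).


Distribute the minus sign:
  (8y^4 - 10y^3 + 9y^2 - 8y + 9)
- (7y^2 + 10y - 4)
Negate second polynomial: -7y^2 - 10y + 4
Add: 8y^4 - 10y^3 + 2y^2 - 18y + 13


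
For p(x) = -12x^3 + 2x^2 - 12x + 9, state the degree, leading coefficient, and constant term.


Highest power of x is 3, with coefficient -12. Constant term is 9.
Degree = 3, leading coefficient = -12, constant term = 9


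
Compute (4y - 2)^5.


Expand (4y - 2)^5 by repeated multiplication:
  (4y - 2)^2 = 16y^2 - 16y + 4
  (4y - 2)^3 = 64y^3 - 96y^2 + 48y - 8
  (4y - 2)^4 = 256y^4 - 512y^3 + 384y^2 - 128y + 16
= 1024y^5 - 2560y^4 + 2560y^3 - 1280y^2 + 320y - 32


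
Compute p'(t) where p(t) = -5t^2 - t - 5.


Apply the power rule term by term:
  d/dt(-5t^2) = -10t
  d/dt(-t) = -1
  d/dt(-5) = 0
p'(t) = -10t - 1


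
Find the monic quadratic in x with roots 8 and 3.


p(x) = (x - 8)(x - 3)
Expand: x^2 - 11x + 24


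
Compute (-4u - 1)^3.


Expand (-4u - 1)^3 by repeated multiplication:
  (-4u - 1)^2 = 16u^2 + 8u + 1
= -64u^3 - 48u^2 - 12u - 1


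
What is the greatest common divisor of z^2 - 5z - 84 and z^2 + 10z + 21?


Factor each:
  z^2 - 5z - 84 = (z + 7)(z - 12)
  z^2 + 10z + 21 = (z + 7)(z + 3)
Common monic factor: z + 7


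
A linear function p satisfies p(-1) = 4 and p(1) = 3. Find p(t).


p(t) = mt + b. Using p(-1)=4, p(1)=3:
m = (4 - 3)/(-1 - 1) = 1/-2 = -1/2
b = 4 - m*(-1) = 4 - 1/2 = 7/2
p(t) = -(1/2)t + (7/2)


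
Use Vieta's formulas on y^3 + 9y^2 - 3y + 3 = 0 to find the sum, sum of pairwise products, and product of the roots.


Monic cubic y^3+by^2+cy+d=0: sum=-b, pairwise sum=c, product=-d.
b=9, c=-3, d=3
r1+r2+r3 = -9
r1r2+r1r3+r2r3 = -3
r1r2r3 = -3


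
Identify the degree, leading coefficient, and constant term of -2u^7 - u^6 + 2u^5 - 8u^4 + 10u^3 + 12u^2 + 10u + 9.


Highest power of u is 7, with coefficient -2. Constant term is 9.
Degree = 7, leading coefficient = -2, constant term = 9
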